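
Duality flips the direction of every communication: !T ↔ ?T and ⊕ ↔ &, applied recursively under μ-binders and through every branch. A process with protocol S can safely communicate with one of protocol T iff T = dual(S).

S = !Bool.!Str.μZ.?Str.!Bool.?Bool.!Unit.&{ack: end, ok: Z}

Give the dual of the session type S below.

!Bool ↦ ?Bool
  !Str ↦ ?Str
    μZ ↦ μZ  (μ self-dual)
      ?Str ↦ !Str
        !Bool ↦ ?Bool
          ?Bool ↦ !Bool
            !Unit ↦ ?Unit
              &{ack,ok} ↦ ⊕{ack,ok}  (&→⊕)
                [ack]
                  dual(end) = end
                [ok]
                  dual(Z) = Z

?Bool.?Str.μZ.!Str.?Bool.!Bool.?Unit.⊕{ack: end, ok: Z}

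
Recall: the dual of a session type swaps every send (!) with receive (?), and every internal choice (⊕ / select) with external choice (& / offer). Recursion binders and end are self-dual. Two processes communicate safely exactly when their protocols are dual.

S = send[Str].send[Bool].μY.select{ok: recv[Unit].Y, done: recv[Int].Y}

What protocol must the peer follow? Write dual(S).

recv[Str].recv[Bool].μY.offer{ok: send[Unit].Y, done: send[Int].Y}

send[Str] = recv[Str]
  send[Bool] = recv[Bool]
    μY = μY  (binder kept)
      select{ok,done} = offer{ok,done}  (⊕→&)
        [ok]
          recv[Unit] = send[Unit]
            Y self-dual
        [done]
          recv[Int] = send[Int]
            Y self-dual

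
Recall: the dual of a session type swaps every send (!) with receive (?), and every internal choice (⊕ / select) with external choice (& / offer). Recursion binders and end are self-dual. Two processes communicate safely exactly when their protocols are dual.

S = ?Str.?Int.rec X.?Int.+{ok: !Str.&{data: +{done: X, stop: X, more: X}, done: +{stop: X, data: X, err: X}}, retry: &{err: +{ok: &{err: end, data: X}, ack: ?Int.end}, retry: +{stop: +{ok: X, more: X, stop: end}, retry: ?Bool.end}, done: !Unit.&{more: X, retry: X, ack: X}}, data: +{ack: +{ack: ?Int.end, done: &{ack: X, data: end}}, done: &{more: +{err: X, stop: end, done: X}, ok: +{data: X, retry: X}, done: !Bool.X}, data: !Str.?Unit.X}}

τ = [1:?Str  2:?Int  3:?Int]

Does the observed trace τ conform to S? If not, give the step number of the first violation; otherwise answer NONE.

@1 ?Str  ok  now at ?Int.rec X.…
@2 ?Int  ok  now at rec X.…
@3 ?Int  ok  now at +{ok: !Str.&{data: +{done: rec X.…, stop: rec X.…, more: rec X.…}, done: +{stop: rec X.…, data: rec X.…, err: rec X.…}}, retry: &{err: +{ok: &{err: end, data: rec X.…}, ack: ?Int.end}, retry: +{stop: +{ok: rec X.…, more: rec X.…, stop: end}, retry: ?Bool.end}, done: !Unit.&{more: rec X.…, retry: rec X.…, ack: rec X.…}}, data: +{ack: +{ack: ?Int.end, done: &{ack: rec X.…, data: end}}, done: &{more: +{err: rec X.…, stop: end, done: rec X.…}, ok: +{data: rec X.…, retry: rec X.…}, done: !Bool.rec X.…}, data: !Str.?Unit.rec X.…}}
τ conforms to S (length 3)

NONE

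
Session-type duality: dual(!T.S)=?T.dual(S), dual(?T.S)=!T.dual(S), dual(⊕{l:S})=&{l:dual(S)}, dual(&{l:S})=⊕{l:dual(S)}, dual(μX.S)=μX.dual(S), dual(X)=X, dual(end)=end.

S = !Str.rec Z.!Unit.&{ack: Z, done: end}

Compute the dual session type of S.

?Str.rec Z.?Unit.+{ack: Z, done: end}

!Str = ?Str
  rec Z = rec Z  (rec unchanged)
    !Unit = ?Unit
      &{ack,done} = +{ack,done}  (offer→select)
        • ack:
          Z ↦ Z
        • done:
          end ↦ end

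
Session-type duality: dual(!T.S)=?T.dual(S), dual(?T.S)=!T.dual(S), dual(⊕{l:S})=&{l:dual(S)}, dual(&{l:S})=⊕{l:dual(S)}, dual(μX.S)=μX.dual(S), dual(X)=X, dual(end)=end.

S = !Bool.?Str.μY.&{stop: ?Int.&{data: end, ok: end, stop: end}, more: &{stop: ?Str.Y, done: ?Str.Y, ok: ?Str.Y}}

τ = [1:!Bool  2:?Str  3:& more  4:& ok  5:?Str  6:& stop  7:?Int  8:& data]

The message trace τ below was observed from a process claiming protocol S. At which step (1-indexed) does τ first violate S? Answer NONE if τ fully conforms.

NONE

@1 !Bool  ✓  now at ?Str.μY.…
@2 ?Str  ✓  now at μY.…
@3 & more  ✓  now at &{stop: ?Str.μY.…, done: ?Str.μY.…, ok: ?Str.μY.…}
@4 & ok  ✓  now at ?Str.μY.…
@5 ?Str  ✓  now at μY.…
@6 & stop  ✓  now at ?Int.&{data: end, ok: end, stop: end}
@7 ?Int  ✓  now at &{data: end, ok: end, stop: end}
@8 & data  ✓  now at end
all 8 steps conform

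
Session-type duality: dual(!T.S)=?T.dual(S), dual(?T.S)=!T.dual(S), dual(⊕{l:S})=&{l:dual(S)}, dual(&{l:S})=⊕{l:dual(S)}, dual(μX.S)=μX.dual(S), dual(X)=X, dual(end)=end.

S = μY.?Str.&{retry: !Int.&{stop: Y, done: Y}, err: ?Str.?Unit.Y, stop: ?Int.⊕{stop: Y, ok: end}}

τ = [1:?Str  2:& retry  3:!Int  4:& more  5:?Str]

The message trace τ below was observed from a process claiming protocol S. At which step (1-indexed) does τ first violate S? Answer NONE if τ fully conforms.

4

@1 ?Str  ✓  now at &{retry: !Int.&{stop: μY.…, done: μY.…}, err: ?Str.?Unit.μY.…, stop: ?Int.⊕{stop: μY.…, ok: end}}
@2 & retry  ✓  now at !Int.&{stop: μY.…, done: μY.…}
@3 !Int  ✓  now at &{stop: μY.…, done: μY.…}
@4 got & more, protocol expects & stop or & done  ✗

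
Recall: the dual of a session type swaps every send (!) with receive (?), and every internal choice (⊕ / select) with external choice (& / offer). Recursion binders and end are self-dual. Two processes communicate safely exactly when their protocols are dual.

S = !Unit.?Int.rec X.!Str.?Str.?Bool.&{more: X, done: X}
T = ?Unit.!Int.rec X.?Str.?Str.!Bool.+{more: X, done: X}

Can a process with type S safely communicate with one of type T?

NO

!Unit ‖ ?Unit  ok
  ?Int ‖ !Int  ok
    rec X ‖ rec X  ok (μ self-dual)
      !Str ‖ ?Str  ok
        ?Str ‖ ?Str  ✗ same direction on both sides — not dual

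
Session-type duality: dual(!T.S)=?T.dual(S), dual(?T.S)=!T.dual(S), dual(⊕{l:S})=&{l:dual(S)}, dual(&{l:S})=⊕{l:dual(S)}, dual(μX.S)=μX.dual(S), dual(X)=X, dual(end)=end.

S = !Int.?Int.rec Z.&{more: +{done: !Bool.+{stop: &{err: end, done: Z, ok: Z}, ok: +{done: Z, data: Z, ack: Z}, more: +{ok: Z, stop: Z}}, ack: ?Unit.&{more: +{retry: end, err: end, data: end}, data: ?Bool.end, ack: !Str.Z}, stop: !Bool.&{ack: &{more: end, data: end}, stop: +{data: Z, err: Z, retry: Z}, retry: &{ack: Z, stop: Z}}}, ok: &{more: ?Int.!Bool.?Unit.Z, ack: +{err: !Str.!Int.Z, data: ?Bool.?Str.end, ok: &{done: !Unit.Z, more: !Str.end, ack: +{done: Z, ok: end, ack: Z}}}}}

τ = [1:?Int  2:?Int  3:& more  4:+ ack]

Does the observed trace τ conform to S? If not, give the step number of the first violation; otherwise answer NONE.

1

[1] got ?Int, protocol expects !Int  ✗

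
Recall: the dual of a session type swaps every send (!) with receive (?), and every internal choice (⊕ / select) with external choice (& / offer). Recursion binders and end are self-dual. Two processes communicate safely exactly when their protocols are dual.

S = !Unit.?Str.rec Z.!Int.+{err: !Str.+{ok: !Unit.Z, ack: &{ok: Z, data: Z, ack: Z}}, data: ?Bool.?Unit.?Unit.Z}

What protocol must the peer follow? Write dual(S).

?Unit.!Str.rec Z.?Int.&{err: ?Str.&{ok: ?Unit.Z, ack: +{ok: Z, data: Z, ack: Z}}, data: !Bool.!Unit.!Unit.Z}

!Unit = ?Unit
  ?Str = !Str
    rec Z = rec Z  (binder kept)
      !Int = ?Int
        +{err,data} = &{err,data}  (internal→external)
          case err:
            !Str = ?Str
              +{ok,ack} = &{ok,ack}  (internal→external)
                case ok:
                  !Unit = ?Unit
                    Z self-dual
                case ack:
                  &{ok,data,ack} = +{ok,data,ack}  (offer→select)
                    case ok:
                      Z self-dual
                    case data:
                      Z self-dual
                    case ack:
                      Z self-dual
          case data:
            ?Bool = !Bool
              ?Unit = !Unit
                ?Unit = !Unit
                  Z self-dual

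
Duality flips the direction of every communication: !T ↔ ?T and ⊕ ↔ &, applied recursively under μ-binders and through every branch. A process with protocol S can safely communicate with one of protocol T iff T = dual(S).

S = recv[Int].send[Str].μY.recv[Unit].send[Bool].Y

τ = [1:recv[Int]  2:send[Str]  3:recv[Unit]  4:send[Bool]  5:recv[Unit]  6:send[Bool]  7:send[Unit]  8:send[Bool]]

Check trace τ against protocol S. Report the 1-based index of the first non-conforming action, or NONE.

7

@1 recv[Int]  match  now at send[Str].μY.…
@2 send[Str]  match  now at μY.…
@3 recv[Unit]  match  now at send[Bool].μY.…
@4 send[Bool]  match  now at μY.…
@5 recv[Unit]  match  now at send[Bool].μY.…
@6 send[Bool]  match  now at μY.…
@7 got send[Unit], protocol expects recv[Unit]  ✗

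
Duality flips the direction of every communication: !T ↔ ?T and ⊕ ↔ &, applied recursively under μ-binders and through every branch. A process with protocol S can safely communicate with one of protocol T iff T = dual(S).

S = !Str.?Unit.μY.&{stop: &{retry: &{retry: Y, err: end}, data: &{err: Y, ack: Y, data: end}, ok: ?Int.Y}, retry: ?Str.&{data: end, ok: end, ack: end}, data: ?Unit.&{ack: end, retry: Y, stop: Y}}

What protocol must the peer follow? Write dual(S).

?Str.!Unit.μY.⊕{stop: ⊕{retry: ⊕{retry: Y, err: end}, data: ⊕{err: Y, ack: Y, data: end}, ok: !Int.Y}, retry: !Str.⊕{data: end, ok: end, ack: end}, data: !Unit.⊕{ack: end, retry: Y, stop: Y}}

!Str ↦ ?Str
  ?Unit ↦ !Unit
    μY ↦ μY  (rec unchanged)
      &{stop,retry,data} ↦ ⊕{stop,retry,data}  (&→⊕)
        case stop:
          &{retry,data,ok} ↦ ⊕{retry,data,ok}  (&→⊕)
            case retry:
              &{retry,err} ↦ ⊕{retry,err}  (&→⊕)
                case retry:
                  Y ↦ Y
                case err:
                  end ↦ end
            case data:
              &{err,ack,data} ↦ ⊕{err,ack,data}  (&→⊕)
                case err:
                  Y ↦ Y
                case ack:
                  Y ↦ Y
                case data:
                  end ↦ end
            case ok:
              ?Int ↦ !Int
                Y ↦ Y
        case retry:
          ?Str ↦ !Str
            &{data,ok,ack} ↦ ⊕{data,ok,ack}  (&→⊕)
              case data:
                end ↦ end
              case ok:
                end ↦ end
              case ack:
                end ↦ end
        case data:
          ?Unit ↦ !Unit
            &{ack,retry,stop} ↦ ⊕{ack,retry,stop}  (&→⊕)
              case ack:
                end ↦ end
              case retry:
                Y ↦ Y
              case stop:
                Y ↦ Y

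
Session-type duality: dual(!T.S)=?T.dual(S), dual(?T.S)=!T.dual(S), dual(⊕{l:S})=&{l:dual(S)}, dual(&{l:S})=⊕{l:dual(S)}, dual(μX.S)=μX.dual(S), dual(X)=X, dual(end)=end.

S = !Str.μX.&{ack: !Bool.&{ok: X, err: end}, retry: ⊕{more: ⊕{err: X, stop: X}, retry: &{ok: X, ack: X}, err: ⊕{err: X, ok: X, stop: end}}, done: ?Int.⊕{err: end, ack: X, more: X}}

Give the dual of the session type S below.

!Str ↦ ?Str
  μX ↦ μX  (μ self-dual)
    &{ack,retry,done} ↦ ⊕{ack,retry,done}  (external→internal)
      • ack:
        !Bool ↦ ?Bool
          &{ok,err} ↦ ⊕{ok,err}  (external→internal)
            • ok:
              X self-dual
            • err:
              end self-dual
      • retry:
        ⊕{more,retry,err} ↦ &{more,retry,err}  (⊕→&)
          • more:
            ⊕{err,stop} ↦ &{err,stop}  (⊕→&)
              • err:
                X self-dual
              • stop:
                X self-dual
          • retry:
            &{ok,ack} ↦ ⊕{ok,ack}  (external→internal)
              • ok:
                X self-dual
              • ack:
                X self-dual
          • err:
            ⊕{err,ok,stop} ↦ &{err,ok,stop}  (⊕→&)
              • err:
                X self-dual
              • ok:
                X self-dual
              • stop:
                end self-dual
      • done:
        ?Int ↦ !Int
          ⊕{err,ack,more} ↦ &{err,ack,more}  (⊕→&)
            • err:
              end self-dual
            • ack:
              X self-dual
            • more:
              X self-dual

?Str.μX.⊕{ack: ?Bool.⊕{ok: X, err: end}, retry: &{more: &{err: X, stop: X}, retry: ⊕{ok: X, ack: X}, err: &{err: X, ok: X, stop: end}}, done: !Int.&{err: end, ack: X, more: X}}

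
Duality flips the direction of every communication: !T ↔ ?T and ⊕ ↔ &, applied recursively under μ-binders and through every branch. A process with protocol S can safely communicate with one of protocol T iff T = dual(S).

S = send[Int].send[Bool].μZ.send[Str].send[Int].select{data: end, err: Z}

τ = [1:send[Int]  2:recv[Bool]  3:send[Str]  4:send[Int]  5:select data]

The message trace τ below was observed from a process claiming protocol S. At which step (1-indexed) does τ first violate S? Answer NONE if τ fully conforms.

@1 send[Int]  ✓  residual = send[Bool].μZ.…
@2 got recv[Bool], protocol expects send[Bool]  ✗

2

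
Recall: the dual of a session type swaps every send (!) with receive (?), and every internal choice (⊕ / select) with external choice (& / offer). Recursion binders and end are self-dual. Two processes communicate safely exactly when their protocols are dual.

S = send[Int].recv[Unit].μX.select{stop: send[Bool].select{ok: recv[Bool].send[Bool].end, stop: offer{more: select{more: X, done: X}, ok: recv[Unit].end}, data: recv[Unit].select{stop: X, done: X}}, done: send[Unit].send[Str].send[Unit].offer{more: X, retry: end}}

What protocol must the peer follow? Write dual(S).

recv[Int].send[Unit].μX.offer{stop: recv[Bool].offer{ok: send[Bool].recv[Bool].end, stop: select{more: offer{more: X, done: X}, ok: send[Unit].end}, data: send[Unit].offer{stop: X, done: X}}, done: recv[Unit].recv[Str].recv[Unit].select{more: X, retry: end}}

send[Int] ↦ recv[Int]
  recv[Unit] ↦ send[Unit]
    μX ↦ μX  (binder kept)
      select{stop,done} ↦ offer{stop,done}  (select→offer)
        case stop:
          send[Bool] ↦ recv[Bool]
            select{ok,stop,data} ↦ offer{ok,stop,data}  (select→offer)
              case ok:
                recv[Bool] ↦ send[Bool]
                  send[Bool] ↦ recv[Bool]
                    end ↦ end
              case stop:
                offer{more,ok} ↦ select{more,ok}  (offer→select)
                  case more:
                    select{more,done} ↦ offer{more,done}  (select→offer)
                      case more:
                        X ↦ X
                      case done:
                        X ↦ X
                  case ok:
                    recv[Unit] ↦ send[Unit]
                      end ↦ end
              case data:
                recv[Unit] ↦ send[Unit]
                  select{stop,done} ↦ offer{stop,done}  (select→offer)
                    case stop:
                      X ↦ X
                    case done:
                      X ↦ X
        case done:
          send[Unit] ↦ recv[Unit]
            send[Str] ↦ recv[Str]
              send[Unit] ↦ recv[Unit]
                offer{more,retry} ↦ select{more,retry}  (offer→select)
                  case more:
                    X ↦ X
                  case retry:
                    end ↦ end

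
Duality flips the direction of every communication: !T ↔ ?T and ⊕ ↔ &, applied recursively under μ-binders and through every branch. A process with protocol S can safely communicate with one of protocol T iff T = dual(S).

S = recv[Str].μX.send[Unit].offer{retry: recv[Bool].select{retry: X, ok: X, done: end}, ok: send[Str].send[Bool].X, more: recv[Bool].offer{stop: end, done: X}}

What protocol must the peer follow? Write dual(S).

send[Str].μX.recv[Unit].select{retry: send[Bool].offer{retry: X, ok: X, done: end}, ok: recv[Str].recv[Bool].X, more: send[Bool].select{stop: end, done: X}}

recv[Str] = send[Str]
  μX = μX  (μ self-dual)
    send[Unit] = recv[Unit]
      offer{retry,ok,more} = select{retry,ok,more}  (&→⊕)
        • retry:
          recv[Bool] = send[Bool]
            select{retry,ok,done} = offer{retry,ok,done}  (select→offer)
              • retry:
                X self-dual
              • ok:
                X self-dual
              • done:
                end self-dual
        • ok:
          send[Str] = recv[Str]
            send[Bool] = recv[Bool]
              X self-dual
        • more:
          recv[Bool] = send[Bool]
            offer{stop,done} = select{stop,done}  (&→⊕)
              • stop:
                end self-dual
              • done:
                X self-dual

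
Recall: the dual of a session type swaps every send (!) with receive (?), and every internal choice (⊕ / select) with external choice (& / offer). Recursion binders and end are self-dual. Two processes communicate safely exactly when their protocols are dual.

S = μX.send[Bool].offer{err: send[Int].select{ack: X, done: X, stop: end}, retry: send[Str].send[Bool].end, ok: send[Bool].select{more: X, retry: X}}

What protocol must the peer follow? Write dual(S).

μX.recv[Bool].select{err: recv[Int].offer{ack: X, done: X, stop: end}, retry: recv[Str].recv[Bool].end, ok: recv[Bool].offer{more: X, retry: X}}

μX = μX  (rec unchanged)
  send[Bool] = recv[Bool]
    offer{err,retry,ok} = select{err,retry,ok}  (&→⊕)
      case err:
        send[Int] = recv[Int]
          select{ack,done,stop} = offer{ack,done,stop}  (internal→external)
            case ack:
              X ↦ X
            case done:
              X ↦ X
            case stop:
              end ↦ end
      case retry:
        send[Str] = recv[Str]
          send[Bool] = recv[Bool]
            end ↦ end
      case ok:
        send[Bool] = recv[Bool]
          select{more,retry} = offer{more,retry}  (internal→external)
            case more:
              X ↦ X
            case retry:
              X ↦ X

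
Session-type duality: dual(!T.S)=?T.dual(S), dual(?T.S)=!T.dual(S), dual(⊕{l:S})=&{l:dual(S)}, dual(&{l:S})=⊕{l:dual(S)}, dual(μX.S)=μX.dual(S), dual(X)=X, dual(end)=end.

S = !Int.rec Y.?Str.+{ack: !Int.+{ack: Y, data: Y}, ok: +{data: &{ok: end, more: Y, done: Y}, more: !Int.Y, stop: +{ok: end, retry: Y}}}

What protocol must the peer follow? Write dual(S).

!Int ↦ ?Int
  rec Y ↦ rec Y  (rec unchanged)
    ?Str ↦ !Str
      +{ack,ok} ↦ &{ack,ok}  (select→offer)
        [ack]
          !Int ↦ ?Int
            +{ack,data} ↦ &{ack,data}  (select→offer)
              [ack]
                Y self-dual
              [data]
                Y self-dual
        [ok]
          +{data,more,stop} ↦ &{data,more,stop}  (select→offer)
            [data]
              &{ok,more,done} ↦ +{ok,more,done}  (&→⊕)
                [ok]
                  end self-dual
                [more]
                  Y self-dual
                [done]
                  Y self-dual
            [more]
              !Int ↦ ?Int
                Y self-dual
            [stop]
              +{ok,retry} ↦ &{ok,retry}  (select→offer)
                [ok]
                  end self-dual
                [retry]
                  Y self-dual

?Int.rec Y.!Str.&{ack: ?Int.&{ack: Y, data: Y}, ok: &{data: +{ok: end, more: Y, done: Y}, more: ?Int.Y, stop: &{ok: end, retry: Y}}}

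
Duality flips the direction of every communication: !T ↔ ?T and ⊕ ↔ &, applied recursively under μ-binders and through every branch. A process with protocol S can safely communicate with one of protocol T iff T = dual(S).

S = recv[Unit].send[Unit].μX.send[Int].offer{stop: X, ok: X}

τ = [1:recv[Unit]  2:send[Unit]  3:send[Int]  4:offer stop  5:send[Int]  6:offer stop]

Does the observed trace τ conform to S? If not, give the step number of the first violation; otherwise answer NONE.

NONE

step 1: recv[Unit]  match  residual = send[Unit].μX.…
step 2: send[Unit]  match  residual = μX.…
step 3: send[Int]  match  residual = offer{stop: μX.…, ok: μX.…}
step 4: offer stop  match  residual = μX.…
step 5: send[Int]  match  residual = offer{stop: μX.…, ok: μX.…}
step 6: offer stop  match  residual = μX.…
τ conforms to S (length 6)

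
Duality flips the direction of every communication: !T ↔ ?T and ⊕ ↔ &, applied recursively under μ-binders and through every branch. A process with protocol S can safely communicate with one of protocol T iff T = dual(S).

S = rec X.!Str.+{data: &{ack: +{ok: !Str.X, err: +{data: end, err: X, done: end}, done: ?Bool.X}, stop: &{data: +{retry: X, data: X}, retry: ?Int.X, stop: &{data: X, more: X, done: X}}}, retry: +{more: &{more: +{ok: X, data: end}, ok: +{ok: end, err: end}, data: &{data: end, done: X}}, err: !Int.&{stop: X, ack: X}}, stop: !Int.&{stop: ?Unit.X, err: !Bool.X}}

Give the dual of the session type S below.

rec X.?Str.&{data: +{ack: &{ok: ?Str.X, err: &{data: end, err: X, done: end}, done: !Bool.X}, stop: +{data: &{retry: X, data: X}, retry: !Int.X, stop: +{data: X, more: X, done: X}}}, retry: &{more: +{more: &{ok: X, data: end}, ok: &{ok: end, err: end}, data: +{data: end, done: X}}, err: ?Int.+{stop: X, ack: X}}, stop: ?Int.+{stop: !Unit.X, err: ?Bool.X}}

rec X = rec X  (binder kept)
  !Str = ?Str
    +{data,retry,stop} = &{data,retry,stop}  (internal→external)
      • data:
        &{ack,stop} = +{ack,stop}  (offer→select)
          • ack:
            +{ok,err,done} = &{ok,err,done}  (internal→external)
              • ok:
                !Str = ?Str
                  X self-dual
              • err:
                +{data,err,done} = &{data,err,done}  (internal→external)
                  • data:
                    end self-dual
                  • err:
                    X self-dual
                  • done:
                    end self-dual
              • done:
                ?Bool = !Bool
                  X self-dual
          • stop:
            &{data,retry,stop} = +{data,retry,stop}  (offer→select)
              • data:
                +{retry,data} = &{retry,data}  (internal→external)
                  • retry:
                    X self-dual
                  • data:
                    X self-dual
              • retry:
                ?Int = !Int
                  X self-dual
              • stop:
                &{data,more,done} = +{data,more,done}  (offer→select)
                  • data:
                    X self-dual
                  • more:
                    X self-dual
                  • done:
                    X self-dual
      • retry:
        +{more,err} = &{more,err}  (internal→external)
          • more:
            &{more,ok,data} = +{more,ok,data}  (offer→select)
              • more:
                +{ok,data} = &{ok,data}  (internal→external)
                  • ok:
                    X self-dual
                  • data:
                    end self-dual
              • ok:
                +{ok,err} = &{ok,err}  (internal→external)
                  • ok:
                    end self-dual
                  • err:
                    end self-dual
              • data:
                &{data,done} = +{data,done}  (offer→select)
                  • data:
                    end self-dual
                  • done:
                    X self-dual
          • err:
            !Int = ?Int
              &{stop,ack} = +{stop,ack}  (offer→select)
                • stop:
                  X self-dual
                • ack:
                  X self-dual
      • stop:
        !Int = ?Int
          &{stop,err} = +{stop,err}  (offer→select)
            • stop:
              ?Unit = !Unit
                X self-dual
            • err:
              !Bool = ?Bool
                X self-dual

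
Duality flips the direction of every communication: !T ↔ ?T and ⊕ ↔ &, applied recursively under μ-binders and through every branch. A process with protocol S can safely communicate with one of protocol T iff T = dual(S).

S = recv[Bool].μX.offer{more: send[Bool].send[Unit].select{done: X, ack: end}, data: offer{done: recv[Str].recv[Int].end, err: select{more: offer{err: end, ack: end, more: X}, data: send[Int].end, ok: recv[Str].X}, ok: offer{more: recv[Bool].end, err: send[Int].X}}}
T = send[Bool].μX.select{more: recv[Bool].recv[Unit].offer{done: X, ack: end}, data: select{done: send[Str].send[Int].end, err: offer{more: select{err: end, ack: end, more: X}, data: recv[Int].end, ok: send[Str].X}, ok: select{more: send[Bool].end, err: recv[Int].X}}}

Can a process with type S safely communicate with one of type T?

recv[Bool] vs send[Bool]  ✓
  μX vs μX  ✓ (binder kept)
    offer{more,data} vs select{more,data}  ✓ label sets agree
      [more]
        send[Bool] vs recv[Bool]  ✓
          send[Unit] vs recv[Unit]  ✓
            select{done,ack} vs offer{done,ack}  ✓ label sets agree
              [done]
                X vs X  ✓
              [ack]
                end vs end  ✓
      [data]
        offer{done,err,ok} vs select{done,err,ok}  ✓ label sets agree
          [done]
            recv[Str] vs send[Str]  ✓
              recv[Int] vs send[Int]  ✓
                end vs end  ✓
          [err]
            select{more,data,ok} vs offer{more,data,ok}  ✓ label sets agree
              [more]
                offer{err,ack,more} vs select{err,ack,more}  ✓ label sets agree
                  [err]
                    end vs end  ✓
                  [ack]
                    end vs end  ✓
                  [more]
                    X vs X  ✓
              [data]
                send[Int] vs recv[Int]  ✓
                  end vs end  ✓
              [ok]
                recv[Str] vs send[Str]  ✓
                  X vs X  ✓
          [ok]
            offer{more,err} vs select{more,err}  ✓ label sets agree
              [more]
                recv[Bool] vs send[Bool]  ✓
                  end vs end  ✓
              [err]
                send[Int] vs recv[Int]  ✓
                  X vs X  ✓

YES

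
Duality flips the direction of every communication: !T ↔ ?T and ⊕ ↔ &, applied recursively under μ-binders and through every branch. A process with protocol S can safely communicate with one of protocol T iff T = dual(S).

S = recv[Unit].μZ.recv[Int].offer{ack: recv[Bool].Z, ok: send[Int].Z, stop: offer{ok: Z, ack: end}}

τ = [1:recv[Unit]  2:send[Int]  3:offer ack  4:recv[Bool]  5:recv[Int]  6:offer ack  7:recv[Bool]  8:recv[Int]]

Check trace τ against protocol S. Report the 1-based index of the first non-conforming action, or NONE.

step 1: recv[Unit]  ok  state: μZ.…
step 2: got send[Int], protocol expects recv[Int]  ✗

2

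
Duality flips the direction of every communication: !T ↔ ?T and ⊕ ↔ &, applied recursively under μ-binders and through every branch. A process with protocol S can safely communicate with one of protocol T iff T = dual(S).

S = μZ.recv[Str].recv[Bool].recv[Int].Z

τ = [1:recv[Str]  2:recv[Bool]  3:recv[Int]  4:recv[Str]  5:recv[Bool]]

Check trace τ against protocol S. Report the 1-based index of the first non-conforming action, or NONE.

[1] recv[Str]  ✓  residual = recv[Bool].recv[Int].μZ.…
[2] recv[Bool]  ✓  residual = recv[Int].μZ.…
[3] recv[Int]  ✓  residual = μZ.…
[4] recv[Str]  ✓  residual = recv[Bool].recv[Int].μZ.…
[5] recv[Bool]  ✓  residual = recv[Int].μZ.…
trace exhausted — no violation

NONE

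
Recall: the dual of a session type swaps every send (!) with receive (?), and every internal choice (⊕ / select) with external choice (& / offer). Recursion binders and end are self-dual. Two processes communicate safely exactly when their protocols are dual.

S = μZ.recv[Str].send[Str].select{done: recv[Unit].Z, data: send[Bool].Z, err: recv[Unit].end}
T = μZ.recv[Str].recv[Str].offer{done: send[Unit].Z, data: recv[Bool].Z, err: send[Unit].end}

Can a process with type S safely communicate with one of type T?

NO

μZ ‖ μZ  ✓ (binder kept)
  recv[Str] ‖ recv[Str]  ✗ same direction on both sides — not dual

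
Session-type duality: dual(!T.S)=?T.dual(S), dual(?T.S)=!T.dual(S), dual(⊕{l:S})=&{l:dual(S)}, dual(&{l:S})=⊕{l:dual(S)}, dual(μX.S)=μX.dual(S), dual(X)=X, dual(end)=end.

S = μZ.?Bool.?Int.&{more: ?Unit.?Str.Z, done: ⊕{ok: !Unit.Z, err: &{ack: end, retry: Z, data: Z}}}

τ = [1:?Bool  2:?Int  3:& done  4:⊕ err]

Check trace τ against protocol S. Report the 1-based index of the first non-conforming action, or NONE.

NONE

step 1: ?Bool  ok  cont: ?Int.&{more: ?Unit.?Str.μZ.…, done: ⊕{ok: !Unit.μZ.…, err: &{ack: end, retry: μZ.…, data: μZ.…}}}
step 2: ?Int  ok  cont: &{more: ?Unit.?Str.μZ.…, done: ⊕{ok: !Unit.μZ.…, err: &{ack: end, retry: μZ.…, data: μZ.…}}}
step 3: & done  ok  cont: ⊕{ok: !Unit.μZ.…, err: &{ack: end, retry: μZ.…, data: μZ.…}}
step 4: ⊕ err  ok  cont: &{ack: end, retry: μZ.…, data: μZ.…}
trace exhausted — no violation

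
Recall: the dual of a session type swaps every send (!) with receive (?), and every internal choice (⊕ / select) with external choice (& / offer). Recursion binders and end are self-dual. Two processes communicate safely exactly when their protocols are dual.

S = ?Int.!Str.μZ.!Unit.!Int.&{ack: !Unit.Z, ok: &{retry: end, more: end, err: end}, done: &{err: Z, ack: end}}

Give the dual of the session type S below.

?Int ↦ !Int
  !Str ↦ ?Str
    μZ ↦ μZ  (binder kept)
      !Unit ↦ ?Unit
        !Int ↦ ?Int
          &{ack,ok,done} ↦ ⊕{ack,ok,done}  (external→internal)
            case ack:
              !Unit ↦ ?Unit
                Z ↦ Z
            case ok:
              &{retry,more,err} ↦ ⊕{retry,more,err}  (external→internal)
                case retry:
                  end ↦ end
                case more:
                  end ↦ end
                case err:
                  end ↦ end
            case done:
              &{err,ack} ↦ ⊕{err,ack}  (external→internal)
                case err:
                  Z ↦ Z
                case ack:
                  end ↦ end

!Int.?Str.μZ.?Unit.?Int.⊕{ack: ?Unit.Z, ok: ⊕{retry: end, more: end, err: end}, done: ⊕{err: Z, ack: end}}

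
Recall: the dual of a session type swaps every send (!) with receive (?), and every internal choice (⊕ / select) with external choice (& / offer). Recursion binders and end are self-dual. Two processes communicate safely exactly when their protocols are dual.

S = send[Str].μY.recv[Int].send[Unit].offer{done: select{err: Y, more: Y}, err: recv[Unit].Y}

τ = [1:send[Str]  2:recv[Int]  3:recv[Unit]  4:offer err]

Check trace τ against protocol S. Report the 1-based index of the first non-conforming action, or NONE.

3

@1 send[Str]  ok  cont: μY.…
@2 recv[Int]  ok  cont: send[Unit].offer{done: select{err: μY.…, more: μY.…}, err: recv[Unit].μY.…}
@3 got recv[Unit], protocol expects send[Unit]  ✗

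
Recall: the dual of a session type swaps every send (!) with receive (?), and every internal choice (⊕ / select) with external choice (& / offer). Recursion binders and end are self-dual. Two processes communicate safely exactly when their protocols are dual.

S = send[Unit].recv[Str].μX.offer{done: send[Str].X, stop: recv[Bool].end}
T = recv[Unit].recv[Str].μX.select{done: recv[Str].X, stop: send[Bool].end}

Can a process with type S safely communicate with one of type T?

send[Unit] vs recv[Unit]  match
  recv[Str] vs recv[Str]  ✗ same direction on both sides — not dual

NO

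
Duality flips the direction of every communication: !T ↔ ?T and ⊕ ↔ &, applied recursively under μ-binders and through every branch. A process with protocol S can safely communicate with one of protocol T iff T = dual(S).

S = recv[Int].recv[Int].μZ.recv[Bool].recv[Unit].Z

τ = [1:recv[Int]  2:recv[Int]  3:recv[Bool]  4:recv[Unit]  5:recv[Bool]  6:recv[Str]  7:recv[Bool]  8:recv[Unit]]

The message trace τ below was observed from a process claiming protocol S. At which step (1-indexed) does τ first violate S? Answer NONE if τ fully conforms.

6

@1 recv[Int]  ✓  now at recv[Int].μZ.…
@2 recv[Int]  ✓  now at μZ.…
@3 recv[Bool]  ✓  now at recv[Unit].μZ.…
@4 recv[Unit]  ✓  now at μZ.…
@5 recv[Bool]  ✓  now at recv[Unit].μZ.…
@6 got recv[Str], protocol expects recv[Unit]  ✗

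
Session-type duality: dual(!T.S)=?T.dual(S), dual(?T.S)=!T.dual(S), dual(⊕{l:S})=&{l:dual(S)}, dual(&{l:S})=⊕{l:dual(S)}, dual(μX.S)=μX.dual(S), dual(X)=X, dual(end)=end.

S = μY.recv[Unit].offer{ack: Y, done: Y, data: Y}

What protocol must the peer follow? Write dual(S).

μY.send[Unit].select{ack: Y, done: Y, data: Y}

μY → μY  (μ self-dual)
  recv[Unit] → send[Unit]
    offer{ack,done,data} → select{ack,done,data}  (&→⊕)
      case ack:
        dual(Y) = Y
      case done:
        dual(Y) = Y
      case data:
        dual(Y) = Y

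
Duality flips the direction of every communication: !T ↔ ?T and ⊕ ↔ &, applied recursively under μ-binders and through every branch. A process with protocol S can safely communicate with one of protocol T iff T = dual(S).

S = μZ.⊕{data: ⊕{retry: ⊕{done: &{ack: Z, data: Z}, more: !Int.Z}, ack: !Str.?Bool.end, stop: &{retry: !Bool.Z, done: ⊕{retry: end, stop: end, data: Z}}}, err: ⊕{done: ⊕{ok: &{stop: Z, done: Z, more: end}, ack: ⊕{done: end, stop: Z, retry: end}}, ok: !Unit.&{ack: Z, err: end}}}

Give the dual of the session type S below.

μZ.&{data: &{retry: &{done: ⊕{ack: Z, data: Z}, more: ?Int.Z}, ack: ?Str.!Bool.end, stop: ⊕{retry: ?Bool.Z, done: &{retry: end, stop: end, data: Z}}}, err: &{done: &{ok: ⊕{stop: Z, done: Z, more: end}, ack: &{done: end, stop: Z, retry: end}}, ok: ?Unit.⊕{ack: Z, err: end}}}

μZ ↦ μZ  (binder kept)
  ⊕{data,err} ↦ &{data,err}  (internal→external)
    [data]
      ⊕{retry,ack,stop} ↦ &{retry,ack,stop}  (internal→external)
        [retry]
          ⊕{done,more} ↦ &{done,more}  (internal→external)
            [done]
              &{ack,data} ↦ ⊕{ack,data}  (&→⊕)
                [ack]
                  Z ↦ Z
                [data]
                  Z ↦ Z
            [more]
              !Int ↦ ?Int
                Z ↦ Z
        [ack]
          !Str ↦ ?Str
            ?Bool ↦ !Bool
              end ↦ end
        [stop]
          &{retry,done} ↦ ⊕{retry,done}  (&→⊕)
            [retry]
              !Bool ↦ ?Bool
                Z ↦ Z
            [done]
              ⊕{retry,stop,data} ↦ &{retry,stop,data}  (internal→external)
                [retry]
                  end ↦ end
                [stop]
                  end ↦ end
                [data]
                  Z ↦ Z
    [err]
      ⊕{done,ok} ↦ &{done,ok}  (internal→external)
        [done]
          ⊕{ok,ack} ↦ &{ok,ack}  (internal→external)
            [ok]
              &{stop,done,more} ↦ ⊕{stop,done,more}  (&→⊕)
                [stop]
                  Z ↦ Z
                [done]
                  Z ↦ Z
                [more]
                  end ↦ end
            [ack]
              ⊕{done,stop,retry} ↦ &{done,stop,retry}  (internal→external)
                [done]
                  end ↦ end
                [stop]
                  Z ↦ Z
                [retry]
                  end ↦ end
        [ok]
          !Unit ↦ ?Unit
            &{ack,err} ↦ ⊕{ack,err}  (&→⊕)
              [ack]
                Z ↦ Z
              [err]
                end ↦ end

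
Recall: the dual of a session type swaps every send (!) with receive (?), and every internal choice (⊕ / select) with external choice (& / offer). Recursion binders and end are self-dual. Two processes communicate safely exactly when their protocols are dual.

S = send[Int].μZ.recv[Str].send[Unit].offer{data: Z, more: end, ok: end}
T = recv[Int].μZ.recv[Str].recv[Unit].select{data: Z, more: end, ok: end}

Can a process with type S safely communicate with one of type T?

send[Int] ‖ recv[Int]  ✓
  μZ ‖ μZ  ✓ (binder kept)
    recv[Str] ‖ recv[Str]  ✗ same direction on both sides — not dual

NO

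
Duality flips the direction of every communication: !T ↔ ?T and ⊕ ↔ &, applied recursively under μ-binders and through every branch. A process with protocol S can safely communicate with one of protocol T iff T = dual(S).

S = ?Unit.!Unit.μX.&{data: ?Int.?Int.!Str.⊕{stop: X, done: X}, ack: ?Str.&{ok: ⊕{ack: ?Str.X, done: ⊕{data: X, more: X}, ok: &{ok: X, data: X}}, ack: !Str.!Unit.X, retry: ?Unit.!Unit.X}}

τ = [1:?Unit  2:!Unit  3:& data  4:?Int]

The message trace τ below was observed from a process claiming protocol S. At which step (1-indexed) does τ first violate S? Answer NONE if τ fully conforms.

NONE

@1 ?Unit  ✓  state: !Unit.μX.…
@2 !Unit  ✓  state: μX.…
@3 & data  ✓  state: ?Int.?Int.!Str.⊕{stop: μX.…, done: μX.…}
@4 ?Int  ✓  state: ?Int.!Str.⊕{stop: μX.…, done: μX.…}
trace exhausted — no violation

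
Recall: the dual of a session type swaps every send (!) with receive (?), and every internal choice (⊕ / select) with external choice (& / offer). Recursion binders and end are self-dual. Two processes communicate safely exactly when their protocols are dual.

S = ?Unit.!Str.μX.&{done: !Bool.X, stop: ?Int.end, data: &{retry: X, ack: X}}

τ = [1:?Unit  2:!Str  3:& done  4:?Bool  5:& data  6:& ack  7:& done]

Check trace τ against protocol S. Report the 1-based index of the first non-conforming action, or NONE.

[1] ?Unit  ok  now at !Str.μX.…
[2] !Str  ok  now at μX.…
[3] & done  ok  now at !Bool.μX.…
[4] got ?Bool, protocol expects !Bool  ✗

4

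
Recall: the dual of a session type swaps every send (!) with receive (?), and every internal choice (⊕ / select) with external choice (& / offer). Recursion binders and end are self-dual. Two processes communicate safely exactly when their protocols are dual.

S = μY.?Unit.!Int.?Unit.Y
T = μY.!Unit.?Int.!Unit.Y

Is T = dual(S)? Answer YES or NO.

YES

μY vs μY  ✓ (binder kept)
  ?Unit vs !Unit  ✓
    !Int vs ?Int  ✓
      ?Unit vs !Unit  ✓
        Y vs Y  ✓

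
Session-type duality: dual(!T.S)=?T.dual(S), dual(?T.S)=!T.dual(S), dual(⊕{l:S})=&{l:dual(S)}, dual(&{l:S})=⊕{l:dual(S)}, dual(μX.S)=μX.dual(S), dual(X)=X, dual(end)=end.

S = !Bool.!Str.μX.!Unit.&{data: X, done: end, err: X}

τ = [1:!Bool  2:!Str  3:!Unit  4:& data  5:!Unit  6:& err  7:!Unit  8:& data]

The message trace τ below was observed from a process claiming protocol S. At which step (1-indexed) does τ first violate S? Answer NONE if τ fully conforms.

NONE

step 1: !Bool  ok  now at !Str.μX.…
step 2: !Str  ok  now at μX.…
step 3: !Unit  ok  now at &{data: μX.…, done: end, err: μX.…}
step 4: & data  ok  now at μX.…
step 5: !Unit  ok  now at &{data: μX.…, done: end, err: μX.…}
step 6: & err  ok  now at μX.…
step 7: !Unit  ok  now at &{data: μX.…, done: end, err: μX.…}
step 8: & data  ok  now at μX.…
τ conforms to S (length 8)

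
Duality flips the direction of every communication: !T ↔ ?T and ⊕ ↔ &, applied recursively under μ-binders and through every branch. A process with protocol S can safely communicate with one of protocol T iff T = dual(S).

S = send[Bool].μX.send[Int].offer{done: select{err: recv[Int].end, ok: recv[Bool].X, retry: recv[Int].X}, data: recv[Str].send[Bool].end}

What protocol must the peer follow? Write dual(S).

send[Bool] ↦ recv[Bool]
  μX ↦ μX  (rec unchanged)
    send[Int] ↦ recv[Int]
      offer{done,data} ↦ select{done,data}  (external→internal)
        case done:
          select{err,ok,retry} ↦ offer{err,ok,retry}  (select→offer)
            case err:
              recv[Int] ↦ send[Int]
                end self-dual
            case ok:
              recv[Bool] ↦ send[Bool]
                X self-dual
            case retry:
              recv[Int] ↦ send[Int]
                X self-dual
        case data:
          recv[Str] ↦ send[Str]
            send[Bool] ↦ recv[Bool]
              end self-dual

recv[Bool].μX.recv[Int].select{done: offer{err: send[Int].end, ok: send[Bool].X, retry: send[Int].X}, data: send[Str].recv[Bool].end}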